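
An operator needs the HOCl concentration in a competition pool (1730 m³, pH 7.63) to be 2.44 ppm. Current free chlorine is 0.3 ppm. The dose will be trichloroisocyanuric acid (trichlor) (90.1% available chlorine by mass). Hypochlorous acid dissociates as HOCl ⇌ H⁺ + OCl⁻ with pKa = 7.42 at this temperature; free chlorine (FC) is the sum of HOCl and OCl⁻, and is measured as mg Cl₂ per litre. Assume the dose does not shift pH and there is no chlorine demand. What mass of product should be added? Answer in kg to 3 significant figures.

11.7 kg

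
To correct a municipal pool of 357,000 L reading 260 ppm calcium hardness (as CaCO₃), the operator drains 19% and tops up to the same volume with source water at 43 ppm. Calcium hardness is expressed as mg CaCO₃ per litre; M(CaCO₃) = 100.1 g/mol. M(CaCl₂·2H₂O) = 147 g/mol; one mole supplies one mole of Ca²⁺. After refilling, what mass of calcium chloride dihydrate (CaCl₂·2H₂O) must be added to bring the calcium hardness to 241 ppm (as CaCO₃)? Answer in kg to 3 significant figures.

After draining 19% and refilling: 260 × 0.81 + 43 × 0.19 = 218.77 ppm.
Deficit to target: 241 − 218.77 = 22.23 mg/L.
As CaCO₃: 22.23 mg/L × 357,000 L = 7936 g; ÷ 100.1 = 79.28 mol Ca²⁺.
Mass: 79.28 × 147 = 11,650 g.

11.7 kg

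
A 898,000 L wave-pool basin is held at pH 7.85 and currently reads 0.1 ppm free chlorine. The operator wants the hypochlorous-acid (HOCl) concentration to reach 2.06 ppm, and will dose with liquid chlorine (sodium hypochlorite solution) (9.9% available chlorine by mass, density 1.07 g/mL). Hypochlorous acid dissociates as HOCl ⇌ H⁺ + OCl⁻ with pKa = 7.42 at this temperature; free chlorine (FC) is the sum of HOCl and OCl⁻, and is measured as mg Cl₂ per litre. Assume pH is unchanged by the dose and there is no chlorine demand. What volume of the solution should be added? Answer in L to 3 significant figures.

[OCl⁻]/[HOCl] = 10^(pH − pKa) = 10^(7.85 − 7.42) = 2.692; fraction as HOCl = 1/(1 + 2.692) = 0.2709.
Free chlorine required for 2.06 ppm HOCl: 2.06 / 0.2709 = 7.605 ppm.
FC to add: 7.605 − 0.1 = 7.505 mg/L as Cl₂.
Cl₂ equivalent: 7.505 mg/L × 898,000 L = 6739 g.
Product at 9.9% available Cl: 6739 / 0.099 = 68,070 g.
Volume: 68,070 g ÷ 1.07 g/mL = 63,620 mL.

63.6 L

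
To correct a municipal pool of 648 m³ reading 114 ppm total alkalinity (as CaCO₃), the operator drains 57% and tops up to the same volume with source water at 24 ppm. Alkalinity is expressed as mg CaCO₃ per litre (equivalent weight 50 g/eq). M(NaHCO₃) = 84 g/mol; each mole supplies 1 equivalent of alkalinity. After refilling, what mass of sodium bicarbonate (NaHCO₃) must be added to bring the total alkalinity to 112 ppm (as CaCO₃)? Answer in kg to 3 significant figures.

53.7 kg

Volume: 648 m³ = 648,000 L.
After draining 57% and refilling: 114 × 0.43 + 24 × 0.57 = 62.7 ppm.
Deficit to target: 112 − 62.7 = 49.3 mg/L.
As CaCO₃: 49.3 mg/L × 648,000 L = 31,950 g; ÷ 50 g/eq ÷ 1 = 638.9 mol NaHCO₃.
Mass: 638.9 × 84 = 53,670 g.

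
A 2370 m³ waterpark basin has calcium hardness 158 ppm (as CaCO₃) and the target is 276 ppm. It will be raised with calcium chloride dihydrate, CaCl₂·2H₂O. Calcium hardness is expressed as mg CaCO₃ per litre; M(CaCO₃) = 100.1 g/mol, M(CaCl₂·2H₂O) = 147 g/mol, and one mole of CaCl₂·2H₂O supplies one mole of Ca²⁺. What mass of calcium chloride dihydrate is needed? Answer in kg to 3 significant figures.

Volume: 2370 m³ = 2,370,000 L.
Hardness to add: (276 − 158) = 118 mg/L as CaCO₃ × 2,370,000 L = 279,700 g as CaCO₃.
Moles of Ca²⁺ (1 mol Ca²⁺ ≡ 1 mol CaCO₃): 279,700 / 100.1 g/mol = 2794 mol.
Mass of CaCl₂·2H₂O: 2794 × 147 = 410,700 g.

411 kg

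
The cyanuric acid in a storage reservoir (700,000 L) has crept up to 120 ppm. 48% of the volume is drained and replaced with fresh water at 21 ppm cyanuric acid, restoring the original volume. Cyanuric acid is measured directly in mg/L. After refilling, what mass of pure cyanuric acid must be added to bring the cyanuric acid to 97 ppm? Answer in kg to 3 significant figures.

After draining 48% and refilling: 120 × 0.52 + 21 × 0.48 = 72.48 ppm.
Deficit to target: 97 − 72.48 = 24.52 mg/L.
Mass: 24.52 mg/L × 700,000 L = 17,160 g cyanuric acid.

17.2 kg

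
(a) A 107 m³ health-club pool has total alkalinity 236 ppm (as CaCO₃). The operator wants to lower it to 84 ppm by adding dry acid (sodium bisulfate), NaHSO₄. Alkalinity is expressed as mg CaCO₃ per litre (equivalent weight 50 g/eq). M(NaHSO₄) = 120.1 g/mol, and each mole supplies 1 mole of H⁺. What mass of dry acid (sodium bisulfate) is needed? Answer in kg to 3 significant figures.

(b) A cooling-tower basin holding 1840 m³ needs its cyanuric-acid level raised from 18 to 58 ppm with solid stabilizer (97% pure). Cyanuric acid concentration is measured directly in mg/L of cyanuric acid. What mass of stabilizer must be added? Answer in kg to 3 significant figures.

(a) Volume: 107 m³ = 107,000 L.
(a) Alkalinity to neutralize: (236 − 84) = 152 mg/L as CaCO₃ × 107,000 L = 16,260 g as CaCO₃.
(a) Equivalents of H⁺ required: 16,260 ÷ 50 g/eq = 325.3 eq = 325.3 mol NaHSO₄.
(a) Mass of NaHSO₄: 325.3 × 120.1 = 39,070 g.

(b) Volume: 1840 m³ = 1,840,000 L.
(b) CYA to add: (58 − 18) = 40 mg/L × 1,840,000 L = 73,600 g cyanuric acid.
(b) At 97% purity: 73,600 / 0.97 = 75,880 g product.

(a) 39.1 kg; (b) 75.9 kg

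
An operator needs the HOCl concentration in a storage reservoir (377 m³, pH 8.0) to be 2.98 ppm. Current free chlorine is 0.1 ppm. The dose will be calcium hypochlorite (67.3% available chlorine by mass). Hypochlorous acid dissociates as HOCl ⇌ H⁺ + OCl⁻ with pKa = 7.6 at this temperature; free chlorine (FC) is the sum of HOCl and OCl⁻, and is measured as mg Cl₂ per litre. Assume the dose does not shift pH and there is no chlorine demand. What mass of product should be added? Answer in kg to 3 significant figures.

Volume: 377 m³ = 377,000 L.
[OCl⁻]/[HOCl] = 10^(pH − pKa) = 10^(8.0 − 7.6) = 2.512; fraction as HOCl = 1/(1 + 2.512) = 0.2847.
Free chlorine required for 2.98 ppm HOCl: 2.98 / 0.2847 = 10.47 ppm.
FC to add: 10.47 − 0.1 = 10.37 mg/L as Cl₂.
Cl₂ equivalent: 10.37 mg/L × 377,000 L = 3908 g.
Product at 67.3% available Cl: 3908 / 0.673 = 5806 g.

5.81 kg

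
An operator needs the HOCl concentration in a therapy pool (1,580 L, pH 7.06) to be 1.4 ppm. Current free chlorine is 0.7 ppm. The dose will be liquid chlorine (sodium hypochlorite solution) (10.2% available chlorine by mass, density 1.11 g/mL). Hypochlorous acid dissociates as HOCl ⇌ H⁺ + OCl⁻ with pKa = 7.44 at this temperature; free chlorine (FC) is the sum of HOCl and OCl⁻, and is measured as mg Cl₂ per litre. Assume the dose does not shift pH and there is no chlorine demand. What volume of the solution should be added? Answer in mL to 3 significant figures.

17.9 mL

[OCl⁻]/[HOCl] = 10^(pH − pKa) = 10^(7.06 − 7.44) = 0.4169; fraction as HOCl = 1/(1 + 0.4169) = 0.7058.
Free chlorine required for 1.4 ppm HOCl: 1.4 / 0.7058 = 1.984 ppm.
FC to add: 1.984 − 0.7 = 1.284 mg/L as Cl₂.
Cl₂ equivalent: 1.284 mg/L × 1,580 L = 2.028 g.
Product at 10.2% available Cl: 2.028 / 0.102 = 19.88 g.
Volume: 19.88 g ÷ 1.11 g/mL = 17.91 mL.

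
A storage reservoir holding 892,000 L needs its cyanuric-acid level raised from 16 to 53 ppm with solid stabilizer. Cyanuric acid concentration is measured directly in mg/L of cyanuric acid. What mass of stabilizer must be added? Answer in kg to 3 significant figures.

33.0 kg

CYA to add: (53 − 16) = 37 mg/L × 892,000 L = 33,000 g cyanuric acid.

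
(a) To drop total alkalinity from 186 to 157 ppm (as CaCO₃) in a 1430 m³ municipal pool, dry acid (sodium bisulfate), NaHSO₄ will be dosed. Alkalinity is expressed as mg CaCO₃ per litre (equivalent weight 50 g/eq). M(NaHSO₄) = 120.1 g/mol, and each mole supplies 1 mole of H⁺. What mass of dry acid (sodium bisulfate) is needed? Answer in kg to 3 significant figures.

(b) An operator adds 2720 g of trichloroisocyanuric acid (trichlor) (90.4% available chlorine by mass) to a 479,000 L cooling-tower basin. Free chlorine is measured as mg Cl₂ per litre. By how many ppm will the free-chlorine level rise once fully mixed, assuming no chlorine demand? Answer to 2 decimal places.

(a) Volume: 1430 m³ = 1,430,000 L.
(a) Alkalinity to neutralize: (186 − 157) = 29 mg/L as CaCO₃ × 1,430,000 L = 41,470 g as CaCO₃.
(a) Equivalents of H⁺ required: 41,470 ÷ 50 g/eq = 829.4 eq = 829.4 mol NaHSO₄.
(a) Mass of NaHSO₄: 829.4 × 120.1 = 99,610 g.

(b) Available chlorine delivered: 2720 g × 0.904 = 2459 g as Cl₂.
(b) Concentration rise: 2459 g / 479,000 L = 5.133 mg/L = 5.13 ppm.

(a) 99.6 kg; (b) 5.13 ppm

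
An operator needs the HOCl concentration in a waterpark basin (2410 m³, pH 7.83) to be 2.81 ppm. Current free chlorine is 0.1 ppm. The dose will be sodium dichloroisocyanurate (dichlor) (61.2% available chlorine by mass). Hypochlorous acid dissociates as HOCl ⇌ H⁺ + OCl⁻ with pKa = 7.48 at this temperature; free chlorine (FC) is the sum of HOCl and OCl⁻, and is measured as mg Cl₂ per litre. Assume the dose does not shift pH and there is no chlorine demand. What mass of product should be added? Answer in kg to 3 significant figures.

35.4 kg

Volume: 2410 m³ = 2,410,000 L.
[OCl⁻]/[HOCl] = 10^(pH − pKa) = 10^(7.83 − 7.48) = 2.239; fraction as HOCl = 1/(1 + 2.239) = 0.3088.
Free chlorine required for 2.81 ppm HOCl: 2.81 / 0.3088 = 9.101 ppm.
FC to add: 9.101 − 0.1 = 9.001 mg/L as Cl₂.
Cl₂ equivalent: 9.001 mg/L × 2,410,000 L = 21,690 g.
Product at 61.2% available Cl: 21,690 / 0.612 = 35,440 g.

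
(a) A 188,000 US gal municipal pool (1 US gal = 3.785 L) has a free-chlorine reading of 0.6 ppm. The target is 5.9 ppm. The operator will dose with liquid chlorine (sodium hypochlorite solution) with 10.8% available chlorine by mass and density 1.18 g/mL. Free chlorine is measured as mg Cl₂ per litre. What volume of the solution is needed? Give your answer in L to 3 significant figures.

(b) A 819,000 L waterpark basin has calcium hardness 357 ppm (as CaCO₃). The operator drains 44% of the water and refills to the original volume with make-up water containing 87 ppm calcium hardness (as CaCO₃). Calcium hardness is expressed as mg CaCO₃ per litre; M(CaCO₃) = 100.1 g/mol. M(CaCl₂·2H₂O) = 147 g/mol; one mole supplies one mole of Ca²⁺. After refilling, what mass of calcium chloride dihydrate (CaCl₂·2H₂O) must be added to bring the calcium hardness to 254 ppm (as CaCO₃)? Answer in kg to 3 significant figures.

(a) Volume: 188,000 US gal × 3.785 L/gal = 711,580 L.
(a) Chlorine deficit: 5.9 − 0.6 = 5.3 ppm = 5.3 mg/L as Cl₂.
(a) Cl₂ equivalent needed: 5.3 mg/L × 711,580 L = 3,771,000 mg = 3771 g.
(a) Product at 10.8% available chlorine: 3771 / 0.108 = 34,920 g.
(a) Volume at density 1.18 g/mL: 34,920 g ÷ 1.18 g/mL = 29,590 mL.

(b) After draining 44% and refilling: 357 × 0.56 + 87 × 0.44 = 238.2 ppm.
(b) Deficit to target: 254 − 238.2 = 15.8 mg/L.
(b) As CaCO₃: 15.8 mg/L × 819,000 L = 12,940 g; ÷ 100.1 = 129.3 mol Ca²⁺.
(b) Mass: 129.3 × 147 = 19,000 g.

(a) 29.6 L; (b) 19.0 kg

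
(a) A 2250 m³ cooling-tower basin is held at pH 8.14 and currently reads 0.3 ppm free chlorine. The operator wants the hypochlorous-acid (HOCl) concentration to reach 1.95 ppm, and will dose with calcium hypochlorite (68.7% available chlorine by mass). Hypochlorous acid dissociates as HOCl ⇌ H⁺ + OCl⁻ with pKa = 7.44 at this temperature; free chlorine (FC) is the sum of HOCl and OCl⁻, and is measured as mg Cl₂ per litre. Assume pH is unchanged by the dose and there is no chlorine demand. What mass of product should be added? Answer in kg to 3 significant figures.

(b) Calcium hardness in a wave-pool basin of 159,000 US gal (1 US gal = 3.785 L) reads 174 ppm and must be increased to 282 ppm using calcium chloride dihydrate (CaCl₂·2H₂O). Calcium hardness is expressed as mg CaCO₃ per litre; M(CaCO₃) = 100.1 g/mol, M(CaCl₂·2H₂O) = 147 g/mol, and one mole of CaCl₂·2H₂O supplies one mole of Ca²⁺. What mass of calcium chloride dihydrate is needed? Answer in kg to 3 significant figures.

(a) 37.4 kg; (b) 95.4 kg

(a) Volume: 2250 m³ = 2,250,000 L.
(a) [OCl⁻]/[HOCl] = 10^(pH − pKa) = 10^(8.14 − 7.44) = 5.012; fraction as HOCl = 1/(1 + 5.012) = 0.1663.
(a) Free chlorine required for 1.95 ppm HOCl: 1.95 / 0.1663 = 11.72 ppm.
(a) FC to add: 11.72 − 0.3 = 11.42 mg/L as Cl₂.
(a) Cl₂ equivalent: 11.42 mg/L × 2,250,000 L = 25,700 g.
(a) Product at 68.7% available Cl: 25,700 / 0.687 = 37,410 g.

(b) Volume: 159,000 US gal × 3.785 L/gal = 601,815 L.
(b) Hardness to add: (282 − 174) = 108 mg/L as CaCO₃ × 601,815 L = 65,000 g as CaCO₃.
(b) Moles of Ca²⁺ (1 mol Ca²⁺ ≡ 1 mol CaCO₃): 65,000 / 100.1 g/mol = 649.3 mol.
(b) Mass of CaCl₂·2H₂O: 649.3 × 147 = 95,450 g.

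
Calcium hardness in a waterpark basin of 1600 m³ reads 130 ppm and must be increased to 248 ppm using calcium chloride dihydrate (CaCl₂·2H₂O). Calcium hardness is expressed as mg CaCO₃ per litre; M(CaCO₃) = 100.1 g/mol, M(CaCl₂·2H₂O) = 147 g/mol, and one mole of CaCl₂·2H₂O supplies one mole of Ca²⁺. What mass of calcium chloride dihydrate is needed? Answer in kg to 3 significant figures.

Volume: 1600 m³ = 1,600,000 L.
Hardness to add: (248 − 130) = 118 mg/L as CaCO₃ × 1,600,000 L = 188,800 g as CaCO₃.
Moles of Ca²⁺ (1 mol Ca²⁺ ≡ 1 mol CaCO₃): 188,800 / 100.1 g/mol = 1886 mol.
Mass of CaCl₂·2H₂O: 1886 × 147 = 277,300 g.

277 kg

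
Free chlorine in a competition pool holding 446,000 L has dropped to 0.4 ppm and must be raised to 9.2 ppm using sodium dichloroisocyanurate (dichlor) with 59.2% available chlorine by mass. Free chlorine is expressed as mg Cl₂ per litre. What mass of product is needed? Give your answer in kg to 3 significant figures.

Chlorine deficit: 9.2 − 0.4 = 8.8 ppm = 8.8 mg/L as Cl₂.
Cl₂ equivalent needed: 8.8 mg/L × 446,000 L = 3,925,000 mg = 3925 g.
Product at 59.2% available chlorine: 3925 / 0.592 = 6630 g.

6.63 kg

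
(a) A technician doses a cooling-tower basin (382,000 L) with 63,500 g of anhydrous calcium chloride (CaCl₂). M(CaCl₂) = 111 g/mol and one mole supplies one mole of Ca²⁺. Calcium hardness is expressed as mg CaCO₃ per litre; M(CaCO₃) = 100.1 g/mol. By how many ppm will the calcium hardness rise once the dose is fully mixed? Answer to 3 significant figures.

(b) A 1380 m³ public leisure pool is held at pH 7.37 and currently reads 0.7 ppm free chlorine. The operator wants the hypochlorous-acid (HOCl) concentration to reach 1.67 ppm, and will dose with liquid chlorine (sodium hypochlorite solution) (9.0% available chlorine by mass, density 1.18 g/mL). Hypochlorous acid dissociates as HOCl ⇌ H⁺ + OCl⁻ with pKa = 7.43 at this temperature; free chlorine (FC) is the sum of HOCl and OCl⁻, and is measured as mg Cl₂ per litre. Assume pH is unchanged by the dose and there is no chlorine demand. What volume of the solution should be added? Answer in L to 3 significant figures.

(a) Moles of Ca²⁺: 63,500 g ÷ 111 g/mol = 572.1 mol.
(a) As CaCO₃: 572.1 mol × 100.1 g/mol = 57,260 g.
(a) Rise: 57,260 g / 382,000 L × 1000 = 149.9 mg/L.

(b) Volume: 1380 m³ = 1,380,000 L.
(b) [OCl⁻]/[HOCl] = 10^(pH − pKa) = 10^(7.37 − 7.43) = 0.871; fraction as HOCl = 1/(1 + 0.871) = 0.5345.
(b) Free chlorine required for 1.67 ppm HOCl: 1.67 / 0.5345 = 3.125 ppm.
(b) FC to add: 3.125 − 0.7 = 2.425 mg/L as Cl₂.
(b) Cl₂ equivalent: 2.425 mg/L × 1,380,000 L = 3346 g.
(b) Product at 9.0% available Cl: 3346 / 0.09 = 37,180 g.
(b) Volume: 37,180 g ÷ 1.18 g/mL = 31,500 mL.

(a) 150 ppm; (b) 31.5 L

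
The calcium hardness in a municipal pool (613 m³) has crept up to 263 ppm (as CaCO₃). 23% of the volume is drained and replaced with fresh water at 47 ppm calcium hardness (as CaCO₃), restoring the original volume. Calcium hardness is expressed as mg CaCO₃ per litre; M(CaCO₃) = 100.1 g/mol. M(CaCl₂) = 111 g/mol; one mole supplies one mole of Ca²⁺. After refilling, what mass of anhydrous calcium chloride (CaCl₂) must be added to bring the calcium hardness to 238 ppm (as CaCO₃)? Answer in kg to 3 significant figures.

16.8 kg

Volume: 613 m³ = 613,000 L.
After draining 23% and refilling: 263 × 0.77 + 47 × 0.23 = 213.32 ppm.
Deficit to target: 238 − 213.32 = 24.68 mg/L.
As CaCO₃: 24.68 mg/L × 613,000 L = 15,130 g; ÷ 100.1 = 151.1 mol Ca²⁺.
Mass: 151.1 × 111 = 16,780 g.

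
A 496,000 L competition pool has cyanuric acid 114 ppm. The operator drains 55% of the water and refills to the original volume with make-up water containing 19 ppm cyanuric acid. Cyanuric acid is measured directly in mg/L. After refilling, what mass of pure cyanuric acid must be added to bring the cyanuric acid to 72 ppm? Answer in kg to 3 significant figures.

After draining 55% and refilling: 114 × 0.45 + 19 × 0.55 = 61.75 ppm.
Deficit to target: 72 − 61.75 = 10.25 mg/L.
Mass: 10.25 mg/L × 496,000 L = 5084 g cyanuric acid.

5.08 kg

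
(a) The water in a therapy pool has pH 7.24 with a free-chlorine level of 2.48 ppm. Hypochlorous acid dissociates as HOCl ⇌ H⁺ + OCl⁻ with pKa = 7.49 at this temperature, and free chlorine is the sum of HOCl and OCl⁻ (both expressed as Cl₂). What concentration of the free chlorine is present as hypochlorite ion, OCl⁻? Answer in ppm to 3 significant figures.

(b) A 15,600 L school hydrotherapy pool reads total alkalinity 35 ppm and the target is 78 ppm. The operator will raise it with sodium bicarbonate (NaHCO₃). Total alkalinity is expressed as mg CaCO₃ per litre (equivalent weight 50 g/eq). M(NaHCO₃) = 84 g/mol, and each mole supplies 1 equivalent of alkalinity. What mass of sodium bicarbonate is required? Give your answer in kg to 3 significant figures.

(a) [OCl⁻]/[HOCl] = 10^(pH − pKa) = 10^(7.24 − 7.49) = 10^-0.25 = 0.5623.
(a) Fraction as HOCl = 1 / (1 + 0.5623) = 0.6401.
(a) OCl⁻ = (1 − 0.6401) × 2.48 ppm = 0.8926 ppm.

(b) Alkalinity to add: (78 − 35) = 43 mg/L as CaCO₃ × 15,600 L = 670.8 g as CaCO₃.
(b) Equivalents: 670.8 g ÷ 50 g/eq = 13.42 eq.
(b) NaHCO₃ supplies 1 eq per mole → 13.42 mol.
(b) Mass: 13.42 mol × 84 g/mol = 1127 g.

(a) 0.893 ppm; (b) 1.13 kg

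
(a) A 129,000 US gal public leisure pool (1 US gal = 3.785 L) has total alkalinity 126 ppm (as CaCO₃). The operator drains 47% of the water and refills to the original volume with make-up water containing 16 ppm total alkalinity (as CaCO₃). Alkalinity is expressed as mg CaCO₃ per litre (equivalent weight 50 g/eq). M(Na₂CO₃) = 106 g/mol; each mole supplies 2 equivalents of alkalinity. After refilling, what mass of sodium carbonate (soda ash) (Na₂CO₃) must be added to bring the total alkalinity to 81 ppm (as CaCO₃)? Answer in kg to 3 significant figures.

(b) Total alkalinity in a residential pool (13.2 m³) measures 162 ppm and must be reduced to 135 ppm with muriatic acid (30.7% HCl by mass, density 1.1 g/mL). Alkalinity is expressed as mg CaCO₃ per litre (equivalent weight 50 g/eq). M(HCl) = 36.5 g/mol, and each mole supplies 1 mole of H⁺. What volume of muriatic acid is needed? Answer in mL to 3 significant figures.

(a) Volume: 129,000 US gal × 3.785 L/gal = 488,265 L.
(a) After draining 47% and refilling: 126 × 0.53 + 16 × 0.47 = 74.3 ppm.
(a) Deficit to target: 81 − 74.3 = 6.7 mg/L.
(a) As CaCO₃: 6.7 mg/L × 488,265 L = 3271 g; ÷ 50 g/eq ÷ 2 = 32.71 mol Na₂CO₃.
(a) Mass: 32.71 × 106 = 3468 g.

(b) Volume: 13.2 m³ = 13,200 L.
(b) Alkalinity to neutralize: (162 − 135) = 27 mg/L as CaCO₃ × 13,200 L = 356.4 g as CaCO₃.
(b) Equivalents of H⁺ required: 356.4 ÷ 50 g/eq = 7.128 eq = 7.128 mol HCl.
(b) Mass of HCl: 7.128 × 36.5 = 260.2 g.
(b) Mass of 30.7% solution: 260.2 / 0.307 = 847.5 g.
(b) Volume: 847.5 g ÷ 1.1 g/mL = 770.4 mL.

(a) 3.47 kg; (b) 770 mL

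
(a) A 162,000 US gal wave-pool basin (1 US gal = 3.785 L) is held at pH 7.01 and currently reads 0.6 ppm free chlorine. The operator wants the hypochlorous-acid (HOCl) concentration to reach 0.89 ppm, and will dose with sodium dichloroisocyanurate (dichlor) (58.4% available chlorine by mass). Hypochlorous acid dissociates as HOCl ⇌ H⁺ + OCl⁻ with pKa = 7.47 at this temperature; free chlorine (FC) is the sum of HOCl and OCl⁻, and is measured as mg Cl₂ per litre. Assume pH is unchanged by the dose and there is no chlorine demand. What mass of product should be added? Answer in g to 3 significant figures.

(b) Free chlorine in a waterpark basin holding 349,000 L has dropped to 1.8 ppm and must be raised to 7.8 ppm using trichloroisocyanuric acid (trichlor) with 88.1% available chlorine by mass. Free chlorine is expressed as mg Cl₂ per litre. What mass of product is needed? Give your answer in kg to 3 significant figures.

(a) 628 g; (b) 2.38 kg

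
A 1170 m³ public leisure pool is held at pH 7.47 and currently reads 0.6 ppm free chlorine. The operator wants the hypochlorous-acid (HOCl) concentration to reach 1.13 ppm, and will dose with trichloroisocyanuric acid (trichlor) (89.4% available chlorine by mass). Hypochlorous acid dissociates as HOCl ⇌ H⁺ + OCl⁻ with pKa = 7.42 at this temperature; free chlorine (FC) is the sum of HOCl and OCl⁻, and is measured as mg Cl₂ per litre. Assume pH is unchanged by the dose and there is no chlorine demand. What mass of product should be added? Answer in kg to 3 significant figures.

Volume: 1170 m³ = 1,170,000 L.
[OCl⁻]/[HOCl] = 10^(pH − pKa) = 10^(7.47 − 7.42) = 1.122; fraction as HOCl = 1/(1 + 1.122) = 0.4712.
Free chlorine required for 1.13 ppm HOCl: 1.13 / 0.4712 = 2.398 ppm.
FC to add: 2.398 − 0.6 = 1.798 mg/L as Cl₂.
Cl₂ equivalent: 1.798 mg/L × 1,170,000 L = 2104 g.
Product at 89.4% available Cl: 2104 / 0.894 = 2353 g.

2.35 kg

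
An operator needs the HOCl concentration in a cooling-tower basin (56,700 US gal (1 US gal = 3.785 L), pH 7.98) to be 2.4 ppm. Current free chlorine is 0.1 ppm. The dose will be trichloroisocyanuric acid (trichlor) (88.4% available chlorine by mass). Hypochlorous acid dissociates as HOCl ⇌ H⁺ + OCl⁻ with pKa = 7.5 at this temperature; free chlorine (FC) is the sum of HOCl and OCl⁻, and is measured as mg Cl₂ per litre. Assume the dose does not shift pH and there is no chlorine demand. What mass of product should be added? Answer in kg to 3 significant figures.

2.32 kg

Volume: 56,700 US gal × 3.785 L/gal = 214,610 L.
[OCl⁻]/[HOCl] = 10^(pH − pKa) = 10^(7.98 − 7.5) = 3.02; fraction as HOCl = 1/(1 + 3.02) = 0.2488.
Free chlorine required for 2.4 ppm HOCl: 2.4 / 0.2488 = 9.648 ppm.
FC to add: 9.648 − 0.1 = 9.548 mg/L as Cl₂.
Cl₂ equivalent: 9.548 mg/L × 214,610 L = 2049 g.
Product at 88.4% available Cl: 2049 / 0.884 = 2318 g.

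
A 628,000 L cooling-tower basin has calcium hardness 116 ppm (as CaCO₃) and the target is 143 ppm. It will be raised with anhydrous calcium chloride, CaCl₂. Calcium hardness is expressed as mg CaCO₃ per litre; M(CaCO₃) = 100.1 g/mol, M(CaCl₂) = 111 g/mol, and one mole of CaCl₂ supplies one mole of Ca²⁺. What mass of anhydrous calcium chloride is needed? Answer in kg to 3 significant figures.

Hardness to add: (143 − 116) = 27 mg/L as CaCO₃ × 628,000 L = 16,960 g as CaCO₃.
Moles of Ca²⁺ (1 mol Ca²⁺ ≡ 1 mol CaCO₃): 16,960 / 100.1 g/mol = 169.4 mol.
Mass of CaCl₂: 169.4 × 111 = 18,800 g.

18.8 kg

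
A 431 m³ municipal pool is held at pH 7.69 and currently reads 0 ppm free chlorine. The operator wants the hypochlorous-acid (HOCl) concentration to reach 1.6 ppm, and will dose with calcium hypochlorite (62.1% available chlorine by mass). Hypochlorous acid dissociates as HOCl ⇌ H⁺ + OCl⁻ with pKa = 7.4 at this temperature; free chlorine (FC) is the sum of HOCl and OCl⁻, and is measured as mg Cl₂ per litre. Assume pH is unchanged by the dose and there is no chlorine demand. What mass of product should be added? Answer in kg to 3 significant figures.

3.28 kg

Volume: 431 m³ = 431,000 L.
[OCl⁻]/[HOCl] = 10^(pH − pKa) = 10^(7.69 − 7.4) = 1.95; fraction as HOCl = 1/(1 + 1.95) = 0.339.
Free chlorine required for 1.6 ppm HOCl: 1.6 / 0.339 = 4.72 ppm.
FC to add: 4.72 − 0 = 4.72 mg/L as Cl₂.
Cl₂ equivalent: 4.72 mg/L × 431,000 L = 2034 g.
Product at 62.1% available Cl: 2034 / 0.621 = 3276 g.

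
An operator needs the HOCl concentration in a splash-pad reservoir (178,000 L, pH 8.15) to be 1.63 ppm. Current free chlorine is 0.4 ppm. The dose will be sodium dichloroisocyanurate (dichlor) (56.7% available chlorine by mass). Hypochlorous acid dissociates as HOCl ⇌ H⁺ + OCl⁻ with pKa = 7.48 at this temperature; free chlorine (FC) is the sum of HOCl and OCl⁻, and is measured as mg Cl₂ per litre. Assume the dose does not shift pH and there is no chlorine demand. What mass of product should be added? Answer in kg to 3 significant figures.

2.78 kg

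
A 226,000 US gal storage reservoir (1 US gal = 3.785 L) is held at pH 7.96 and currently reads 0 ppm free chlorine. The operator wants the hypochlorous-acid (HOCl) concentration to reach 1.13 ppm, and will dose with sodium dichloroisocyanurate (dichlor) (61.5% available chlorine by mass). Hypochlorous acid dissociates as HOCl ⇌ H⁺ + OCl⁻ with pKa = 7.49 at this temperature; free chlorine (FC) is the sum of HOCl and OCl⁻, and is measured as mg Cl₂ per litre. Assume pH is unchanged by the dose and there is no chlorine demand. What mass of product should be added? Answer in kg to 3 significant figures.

Volume: 226,000 US gal × 3.785 L/gal = 855,410 L.
[OCl⁻]/[HOCl] = 10^(pH − pKa) = 10^(7.96 − 7.49) = 2.951; fraction as HOCl = 1/(1 + 2.951) = 0.2531.
Free chlorine required for 1.13 ppm HOCl: 1.13 / 0.2531 = 4.465 ppm.
FC to add: 4.465 − 0 = 4.465 mg/L as Cl₂.
Cl₂ equivalent: 4.465 mg/L × 855,410 L = 3819 g.
Product at 61.5% available Cl: 3819 / 0.615 = 6210 g.

6.21 kg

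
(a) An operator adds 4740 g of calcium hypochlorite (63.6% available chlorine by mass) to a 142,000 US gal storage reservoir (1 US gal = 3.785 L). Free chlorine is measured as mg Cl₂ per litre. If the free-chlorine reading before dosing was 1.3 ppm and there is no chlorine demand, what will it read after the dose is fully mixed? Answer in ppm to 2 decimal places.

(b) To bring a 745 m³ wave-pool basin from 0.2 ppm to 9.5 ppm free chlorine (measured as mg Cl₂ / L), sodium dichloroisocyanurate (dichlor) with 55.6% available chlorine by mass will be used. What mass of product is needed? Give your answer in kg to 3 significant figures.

(a) 6.91 ppm; (b) 12.5 kg

(a) Volume: 142,000 US gal × 3.785 L/gal = 537,470 L.
(a) Available chlorine delivered: 4740 g × 0.636 = 3015 g as Cl₂.
(a) Concentration rise: 3015 g / 537,470 L = 5.609 mg/L = 5.61 ppm.
(a) Final FC: 1.3 + 5.61 = 6.91 ppm.

(b) Volume: 745 m³ = 745,000 L.
(b) Chlorine deficit: 9.5 − 0.2 = 9.3 ppm = 9.3 mg/L as Cl₂.
(b) Cl₂ equivalent needed: 9.3 mg/L × 745,000 L = 6,929,000 mg = 6929 g.
(b) Product at 55.6% available chlorine: 6929 / 0.556 = 12,460 g.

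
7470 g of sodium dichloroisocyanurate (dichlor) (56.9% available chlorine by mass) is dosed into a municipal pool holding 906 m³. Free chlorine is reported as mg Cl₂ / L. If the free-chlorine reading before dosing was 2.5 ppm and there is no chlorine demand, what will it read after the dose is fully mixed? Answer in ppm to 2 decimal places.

Volume: 906 m³ = 906,000 L.
Available chlorine delivered: 7470 g × 0.569 = 4250 g as Cl₂.
Concentration rise: 4250 g / 906,000 L = 4.691 mg/L = 4.69 ppm.
Final FC: 2.5 + 4.69 = 7.19 ppm.

7.19 ppm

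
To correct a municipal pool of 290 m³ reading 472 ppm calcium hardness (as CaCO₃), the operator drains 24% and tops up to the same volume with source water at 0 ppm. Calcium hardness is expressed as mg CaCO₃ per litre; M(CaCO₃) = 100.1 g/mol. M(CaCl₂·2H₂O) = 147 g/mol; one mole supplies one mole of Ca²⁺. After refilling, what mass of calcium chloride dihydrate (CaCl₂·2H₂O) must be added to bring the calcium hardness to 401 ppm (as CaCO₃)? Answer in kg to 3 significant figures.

18.0 kg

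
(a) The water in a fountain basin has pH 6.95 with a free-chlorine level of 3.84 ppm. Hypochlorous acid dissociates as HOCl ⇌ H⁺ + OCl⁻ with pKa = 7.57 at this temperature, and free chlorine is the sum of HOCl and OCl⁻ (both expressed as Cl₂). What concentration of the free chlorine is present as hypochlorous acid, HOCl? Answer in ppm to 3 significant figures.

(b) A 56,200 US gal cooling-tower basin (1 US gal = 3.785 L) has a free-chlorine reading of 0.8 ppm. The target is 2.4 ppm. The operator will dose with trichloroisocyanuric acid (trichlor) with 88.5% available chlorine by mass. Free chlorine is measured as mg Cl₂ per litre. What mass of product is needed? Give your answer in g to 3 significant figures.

(a) [OCl⁻]/[HOCl] = 10^(pH − pKa) = 10^(6.95 − 7.57) = 10^-0.62 = 0.2399.
(a) Fraction as HOCl = 1 / (1 + 0.2399) = 0.8065.
(a) HOCl = 0.8065 × 3.84 ppm = 3.097 ppm.

(b) Volume: 56,200 US gal × 3.785 L/gal = 212,717 L.
(b) Chlorine deficit: 2.4 − 0.8 = 1.6 ppm = 1.6 mg/L as Cl₂.
(b) Cl₂ equivalent needed: 1.6 mg/L × 212,717 L = 340,300 mg = 340.3 g.
(b) Product at 88.5% available chlorine: 340.3 / 0.885 = 384.6 g.

(a) 3.10 ppm; (b) 385 g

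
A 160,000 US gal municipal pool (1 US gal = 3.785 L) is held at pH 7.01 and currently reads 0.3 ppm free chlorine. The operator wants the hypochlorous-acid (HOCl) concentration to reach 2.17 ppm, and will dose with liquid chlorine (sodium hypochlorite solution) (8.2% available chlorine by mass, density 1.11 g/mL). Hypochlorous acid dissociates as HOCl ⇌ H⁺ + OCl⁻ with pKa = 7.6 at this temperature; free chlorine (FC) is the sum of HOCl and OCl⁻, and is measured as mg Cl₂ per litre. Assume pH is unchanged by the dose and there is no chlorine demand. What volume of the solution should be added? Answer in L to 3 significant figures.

16.2 L

Volume: 160,000 US gal × 3.785 L/gal = 605,600 L.
[OCl⁻]/[HOCl] = 10^(pH − pKa) = 10^(7.01 − 7.6) = 0.257; fraction as HOCl = 1/(1 + 0.257) = 0.7955.
Free chlorine required for 2.17 ppm HOCl: 2.17 / 0.7955 = 2.728 ppm.
FC to add: 2.728 − 0.3 = 2.428 mg/L as Cl₂.
Cl₂ equivalent: 2.428 mg/L × 605,600 L = 1470 g.
Product at 8.2% available Cl: 1470 / 0.082 = 17,930 g.
Volume: 17,930 g ÷ 1.11 g/mL = 16,150 mL.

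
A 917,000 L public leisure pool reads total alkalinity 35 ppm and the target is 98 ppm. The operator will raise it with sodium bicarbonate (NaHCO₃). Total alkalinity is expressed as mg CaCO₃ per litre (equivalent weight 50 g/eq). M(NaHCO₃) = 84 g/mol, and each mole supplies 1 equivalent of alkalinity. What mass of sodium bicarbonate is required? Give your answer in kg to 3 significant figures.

Alkalinity to add: (98 − 35) = 63 mg/L as CaCO₃ × 917,000 L = 57,770 g as CaCO₃.
Equivalents: 57,770 g ÷ 50 g/eq = 1155 eq.
NaHCO₃ supplies 1 eq per mole → 1155 mol.
Mass: 1155 mol × 84 g/mol = 97,060 g.

97.1 kg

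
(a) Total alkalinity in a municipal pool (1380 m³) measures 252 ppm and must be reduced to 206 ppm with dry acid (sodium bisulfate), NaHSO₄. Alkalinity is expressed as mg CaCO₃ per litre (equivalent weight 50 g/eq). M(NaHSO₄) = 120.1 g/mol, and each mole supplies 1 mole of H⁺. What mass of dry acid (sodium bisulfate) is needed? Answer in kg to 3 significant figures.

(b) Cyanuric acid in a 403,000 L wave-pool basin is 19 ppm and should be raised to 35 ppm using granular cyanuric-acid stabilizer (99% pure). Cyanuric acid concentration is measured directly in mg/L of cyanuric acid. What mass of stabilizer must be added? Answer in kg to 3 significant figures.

(a) Volume: 1380 m³ = 1,380,000 L.
(a) Alkalinity to neutralize: (252 − 206) = 46 mg/L as CaCO₃ × 1,380,000 L = 63,480 g as CaCO₃.
(a) Equivalents of H⁺ required: 63,480 ÷ 50 g/eq = 1270 eq = 1270 mol NaHSO₄.
(a) Mass of NaHSO₄: 1270 × 120.1 = 152,500 g.

(b) CYA to add: (35 − 19) = 16 mg/L × 403,000 L = 6448 g cyanuric acid.
(b) At 99% purity: 6448 / 0.99 = 6513 g product.

(a) 152 kg; (b) 6.51 kg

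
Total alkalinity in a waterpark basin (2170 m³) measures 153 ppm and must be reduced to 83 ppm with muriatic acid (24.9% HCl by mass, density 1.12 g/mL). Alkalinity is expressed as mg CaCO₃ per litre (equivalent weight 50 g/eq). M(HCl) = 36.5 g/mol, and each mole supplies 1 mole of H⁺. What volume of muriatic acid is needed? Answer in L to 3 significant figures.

398 L

Volume: 2170 m³ = 2,170,000 L.
Alkalinity to neutralize: (153 − 83) = 70 mg/L as CaCO₃ × 2,170,000 L = 151,900 g as CaCO₃.
Equivalents of H⁺ required: 151,900 ÷ 50 g/eq = 3038 eq = 3038 mol HCl.
Mass of HCl: 3038 × 36.5 = 110,900 g.
Mass of 24.9% solution: 110,900 / 0.249 = 445,300 g.
Volume: 445,300 g ÷ 1.12 g/mL = 397,600 mL.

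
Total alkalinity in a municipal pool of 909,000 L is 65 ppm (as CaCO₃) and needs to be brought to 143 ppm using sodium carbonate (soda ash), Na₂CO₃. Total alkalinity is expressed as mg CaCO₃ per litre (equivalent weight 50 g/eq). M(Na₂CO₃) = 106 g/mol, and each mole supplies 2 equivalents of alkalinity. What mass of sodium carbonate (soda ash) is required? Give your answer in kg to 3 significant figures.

Alkalinity to add: (143 − 65) = 78 mg/L as CaCO₃ × 909,000 L = 70,900 g as CaCO₃.
Equivalents: 70,900 g ÷ 50 g/eq = 1418 eq.
Each mole of Na₂CO₃ supplies 2 eq, so 1418 / 2 = 709 mol.
Mass: 709 mol × 106 g/mol = 75,160 g.

75.2 kg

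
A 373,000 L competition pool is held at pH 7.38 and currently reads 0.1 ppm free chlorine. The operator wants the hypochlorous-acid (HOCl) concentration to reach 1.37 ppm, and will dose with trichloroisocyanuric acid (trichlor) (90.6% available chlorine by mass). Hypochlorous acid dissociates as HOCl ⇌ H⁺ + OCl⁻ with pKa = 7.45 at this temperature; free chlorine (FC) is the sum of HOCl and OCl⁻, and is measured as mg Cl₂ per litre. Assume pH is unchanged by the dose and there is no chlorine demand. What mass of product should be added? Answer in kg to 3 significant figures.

[OCl⁻]/[HOCl] = 10^(pH − pKa) = 10^(7.38 − 7.45) = 0.8511; fraction as HOCl = 1/(1 + 0.8511) = 0.5402.
Free chlorine required for 1.37 ppm HOCl: 1.37 / 0.5402 = 2.536 ppm.
FC to add: 2.536 − 0.1 = 2.436 mg/L as Cl₂.
Cl₂ equivalent: 2.436 mg/L × 373,000 L = 908.7 g.
Product at 90.6% available Cl: 908.7 / 0.906 = 1003 g.

1.00 kg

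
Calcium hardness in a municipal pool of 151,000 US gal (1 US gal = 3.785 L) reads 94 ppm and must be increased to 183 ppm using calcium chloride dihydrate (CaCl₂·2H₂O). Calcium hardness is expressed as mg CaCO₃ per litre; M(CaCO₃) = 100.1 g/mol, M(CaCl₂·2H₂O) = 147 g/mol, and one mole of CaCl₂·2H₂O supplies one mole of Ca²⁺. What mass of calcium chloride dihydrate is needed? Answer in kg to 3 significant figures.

74.7 kg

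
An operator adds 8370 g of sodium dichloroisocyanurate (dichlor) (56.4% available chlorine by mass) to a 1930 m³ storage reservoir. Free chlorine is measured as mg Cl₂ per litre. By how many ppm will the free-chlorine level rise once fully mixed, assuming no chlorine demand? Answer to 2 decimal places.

2.45 ppm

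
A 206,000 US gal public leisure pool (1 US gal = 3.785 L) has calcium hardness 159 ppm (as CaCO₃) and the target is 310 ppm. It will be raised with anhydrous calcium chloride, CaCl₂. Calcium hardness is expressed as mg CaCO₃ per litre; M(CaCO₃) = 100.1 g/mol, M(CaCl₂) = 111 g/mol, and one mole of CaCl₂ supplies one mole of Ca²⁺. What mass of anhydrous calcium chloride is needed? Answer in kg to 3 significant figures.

131 kg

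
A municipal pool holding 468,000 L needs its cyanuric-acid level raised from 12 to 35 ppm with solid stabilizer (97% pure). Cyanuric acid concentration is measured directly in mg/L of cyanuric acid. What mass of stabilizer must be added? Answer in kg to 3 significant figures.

CYA to add: (35 − 12) = 23 mg/L × 468,000 L = 10,760 g cyanuric acid.
At 97% purity: 10,760 / 0.97 = 11,100 g product.

11.1 kg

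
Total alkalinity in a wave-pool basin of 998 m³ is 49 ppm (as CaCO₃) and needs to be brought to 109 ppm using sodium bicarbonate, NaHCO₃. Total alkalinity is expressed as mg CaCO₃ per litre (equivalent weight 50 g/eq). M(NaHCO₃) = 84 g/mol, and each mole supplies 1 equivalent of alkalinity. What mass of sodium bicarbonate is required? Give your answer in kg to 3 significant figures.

101 kg

Volume: 998 m³ = 998,000 L.
Alkalinity to add: (109 − 49) = 60 mg/L as CaCO₃ × 998,000 L = 59,880 g as CaCO₃.
Equivalents: 59,880 g ÷ 50 g/eq = 1198 eq.
NaHCO₃ supplies 1 eq per mole → 1198 mol.
Mass: 1198 mol × 84 g/mol = 100,600 g.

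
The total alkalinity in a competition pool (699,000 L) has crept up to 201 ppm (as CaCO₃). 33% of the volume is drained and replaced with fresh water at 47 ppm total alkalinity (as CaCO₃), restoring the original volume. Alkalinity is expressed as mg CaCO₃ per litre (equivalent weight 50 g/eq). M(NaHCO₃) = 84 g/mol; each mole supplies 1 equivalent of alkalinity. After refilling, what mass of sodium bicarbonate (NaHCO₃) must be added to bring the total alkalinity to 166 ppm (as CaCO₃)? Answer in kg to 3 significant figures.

18.6 kg

After draining 33% and refilling: 201 × 0.67 + 47 × 0.33 = 150.18 ppm.
Deficit to target: 166 − 150.18 = 15.82 mg/L.
As CaCO₃: 15.82 mg/L × 699,000 L = 11,060 g; ÷ 50 g/eq ÷ 1 = 221.2 mol NaHCO₃.
Mass: 221.2 × 84 = 18,580 g.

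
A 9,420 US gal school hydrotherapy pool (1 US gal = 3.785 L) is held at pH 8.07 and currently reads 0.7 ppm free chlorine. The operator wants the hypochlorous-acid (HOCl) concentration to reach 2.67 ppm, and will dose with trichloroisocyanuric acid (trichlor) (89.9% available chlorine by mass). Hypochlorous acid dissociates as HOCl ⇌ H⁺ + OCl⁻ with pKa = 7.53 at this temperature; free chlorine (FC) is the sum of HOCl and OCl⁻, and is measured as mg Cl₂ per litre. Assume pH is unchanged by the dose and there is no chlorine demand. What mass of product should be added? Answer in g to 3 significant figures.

445 g

Volume: 9,420 US gal × 3.785 L/gal = 35,655 L.
[OCl⁻]/[HOCl] = 10^(pH − pKa) = 10^(8.07 − 7.53) = 3.467; fraction as HOCl = 1/(1 + 3.467) = 0.2238.
Free chlorine required for 2.67 ppm HOCl: 2.67 / 0.2238 = 11.93 ppm.
FC to add: 11.93 − 0.7 = 11.23 mg/L as Cl₂.
Cl₂ equivalent: 11.23 mg/L × 35,655 L = 400.3 g.
Product at 89.9% available Cl: 400.3 / 0.899 = 445.3 g.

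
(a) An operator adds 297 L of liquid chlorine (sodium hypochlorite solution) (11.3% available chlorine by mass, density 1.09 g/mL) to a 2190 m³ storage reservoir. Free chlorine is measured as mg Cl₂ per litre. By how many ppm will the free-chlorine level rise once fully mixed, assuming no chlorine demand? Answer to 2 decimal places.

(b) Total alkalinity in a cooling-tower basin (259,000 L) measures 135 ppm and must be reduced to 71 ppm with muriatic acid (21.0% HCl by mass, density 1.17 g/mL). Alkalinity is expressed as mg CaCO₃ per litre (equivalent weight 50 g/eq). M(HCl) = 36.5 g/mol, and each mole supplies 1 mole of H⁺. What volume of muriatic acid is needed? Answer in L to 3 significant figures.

(a) 16.70 ppm; (b) 49.2 L

(a) Volume: 2190 m³ = 2,190,000 L.
(a) Mass of solution: 297 L × 1000 mL/L × 1.09 g/mL = 323,700 g.
(a) Available chlorine delivered: 323,700 g × 0.113 = 36,580 g as Cl₂.
(a) Concentration rise: 36,580 g / 2,190,000 L = 16.7 mg/L = 16.70 ppm.

(b) Alkalinity to neutralize: (135 − 71) = 64 mg/L as CaCO₃ × 259,000 L = 16,580 g as CaCO₃.
(b) Equivalents of H⁺ required: 16,580 ÷ 50 g/eq = 331.5 eq = 331.5 mol HCl.
(b) Mass of HCl: 331.5 × 36.5 = 12,100 g.
(b) Mass of 21.0% solution: 12,100 / 0.21 = 57,620 g.
(b) Volume: 57,620 g ÷ 1.17 g/mL = 49,250 mL.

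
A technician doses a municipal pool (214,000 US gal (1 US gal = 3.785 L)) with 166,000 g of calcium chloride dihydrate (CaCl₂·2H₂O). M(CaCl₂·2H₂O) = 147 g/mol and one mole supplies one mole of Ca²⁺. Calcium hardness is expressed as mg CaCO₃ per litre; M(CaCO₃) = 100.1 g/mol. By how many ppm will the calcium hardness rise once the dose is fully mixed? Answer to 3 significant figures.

Volume: 214,000 US gal × 3.785 L/gal = 809,990 L.
Moles of Ca²⁺: 166,000 g ÷ 147 g/mol = 1129 mol.
As CaCO₃: 1129 mol × 100.1 g/mol = 113,000 g.
Rise: 113,000 g / 809,990 L × 1000 = 139.6 mg/L.

140 ppm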